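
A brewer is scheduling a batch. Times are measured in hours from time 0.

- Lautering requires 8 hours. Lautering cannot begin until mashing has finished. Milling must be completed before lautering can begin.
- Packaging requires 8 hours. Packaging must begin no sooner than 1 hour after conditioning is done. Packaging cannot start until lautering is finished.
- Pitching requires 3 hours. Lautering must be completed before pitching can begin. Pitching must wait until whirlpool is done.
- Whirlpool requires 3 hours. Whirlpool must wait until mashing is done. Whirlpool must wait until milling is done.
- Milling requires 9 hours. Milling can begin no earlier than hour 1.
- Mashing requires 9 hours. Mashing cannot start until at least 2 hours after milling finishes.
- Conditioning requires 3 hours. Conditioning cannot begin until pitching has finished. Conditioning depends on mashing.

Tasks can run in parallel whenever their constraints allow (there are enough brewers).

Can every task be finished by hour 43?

No

After its own release at hour 1, milling can start at hour 1 and finishes at hour 10.
After milling (finishes hour 10, plus 2-hour gap → hour 12), mashing can start at hour 12 and finishes at hour 21.
Whirlpool has to wait for mashing (finishes hour 21); milling (finishes hour 10). The latest of these is hour 21, so whirlpool runs hour 21 to 21 + 3 = hour 24.
Lautering has to wait for mashing (finishes hour 21); milling (finishes hour 10). The latest of these is hour 21, so lautering runs hour 21 to 21 + 8 = hour 29.
For pitching: lautering (finishes hour 29); whirlpool (finishes hour 24). Taking the maximum gives a start of hour 29, and it finishes at 29 + 3 = hour 32.
Conditioning has to wait for pitching (finishes hour 32); mashing (finishes hour 21). The latest of these is hour 32, so conditioning runs hour 32 to 32 + 3 = hour 35.
Packaging has to wait for conditioning (finishes hour 35, plus 1-hour gap → hour 36); lautering (finishes hour 29). The latest of these is hour 36, so packaging runs hour 36 to 36 + 8 = hour 44.
The earliest everything can be done is hour 44, which is after the deadline of 43, so it is not possible.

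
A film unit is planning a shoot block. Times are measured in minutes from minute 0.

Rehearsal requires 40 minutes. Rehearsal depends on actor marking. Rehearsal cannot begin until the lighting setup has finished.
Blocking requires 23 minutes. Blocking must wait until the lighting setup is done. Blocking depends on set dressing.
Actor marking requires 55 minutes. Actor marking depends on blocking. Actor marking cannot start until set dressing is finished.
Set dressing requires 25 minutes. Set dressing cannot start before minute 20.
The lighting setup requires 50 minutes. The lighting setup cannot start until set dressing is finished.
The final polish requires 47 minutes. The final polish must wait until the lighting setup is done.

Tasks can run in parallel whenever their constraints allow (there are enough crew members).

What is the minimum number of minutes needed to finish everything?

After its own release at minute 20, set dressing can start at minute 20 and finishes at minute 45.
The lighting setup waits on set dressing (finishes minute 45), so it starts at minute 45 and finishes at 45 + 50 = minute 95.
The final polish cannot begin until the lighting setup (finishes minute 95). It runs from minute 95 to 95 + 47 = minute 142.
Blocking cannot start until the lighting setup (finishes minute 95); set dressing (finishes minute 45). The controlling bound is minute 95, so blocking finishes at 95 + 23 = minute 118.
Actor marking needs all of blocking (finishes minute 118); set dressing (finishes minute 45). That puts its earliest start at minute 118; it finishes at 118 + 55 = minute 173.
Rehearsal needs all of actor marking (finishes minute 173); the lighting setup (finishes minute 95). That puts its earliest start at minute 173; it finishes at 173 + 40 = minute 213.
All tasks are finished once the last one completes. Finish times: Set dressing at 45, The lighting setup at 95, Blocking at 118, Actor marking at 173, Rehearsal at 213, The final polish at 142. The latest is minute 213.

213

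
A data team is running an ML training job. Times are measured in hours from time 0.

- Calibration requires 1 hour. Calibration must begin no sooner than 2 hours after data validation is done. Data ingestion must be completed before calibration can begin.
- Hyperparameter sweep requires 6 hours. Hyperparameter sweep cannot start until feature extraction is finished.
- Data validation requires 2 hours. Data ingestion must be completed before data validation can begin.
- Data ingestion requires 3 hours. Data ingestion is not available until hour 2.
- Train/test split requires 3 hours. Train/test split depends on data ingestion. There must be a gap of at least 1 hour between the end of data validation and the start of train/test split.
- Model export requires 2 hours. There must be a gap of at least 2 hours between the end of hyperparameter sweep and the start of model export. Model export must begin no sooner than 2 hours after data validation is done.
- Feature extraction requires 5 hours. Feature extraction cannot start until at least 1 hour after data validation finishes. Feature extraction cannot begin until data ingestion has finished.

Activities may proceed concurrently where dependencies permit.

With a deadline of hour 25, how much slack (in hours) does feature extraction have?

After its own release at hour 2, data ingestion can start at hour 2 and finishes at hour 5.
Data validation cannot begin until data ingestion (finishes hour 5). It runs from hour 5 to 5 + 2 = hour 7.
Feature extraction needs all of data validation (finishes hour 7, plus 1-hour gap → hour 8); data ingestion (finishes hour 5). That puts its earliest start at hour 8; it finishes at 8 + 5 = hour 13.

Working backward from the deadline:
To finish by hour 25, model export (duration 2) must start no later than hour 23.
Hyperparameter sweep must finish before model export (must start by hour 23, minus 2-hour gap → hour 21). With a 6-hour duration, hyperparameter sweep must start by 21 − 6 = hour 15.
Feature extraction must finish before hyperparameter sweep (must start by hour 15). With a 5-hour duration, feature extraction must start by 15 − 5 = hour 10.
So feature extraction can start as early as hour 8 and as late as hour 10, giving 10 − 8 = 2 hours of slack.

2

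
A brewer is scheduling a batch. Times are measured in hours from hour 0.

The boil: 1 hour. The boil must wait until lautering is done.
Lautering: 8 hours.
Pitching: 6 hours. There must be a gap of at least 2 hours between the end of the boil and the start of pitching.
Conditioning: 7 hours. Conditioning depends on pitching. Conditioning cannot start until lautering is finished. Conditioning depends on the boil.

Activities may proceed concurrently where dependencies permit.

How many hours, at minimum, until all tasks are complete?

Nothing blocks lautering, so it runs from hour 0 to hour 8.
The boil cannot begin until lautering (finishes hour 8). It runs from hour 8 to 8 + 1 = hour 9.
Pitching waits on the boil (finishes hour 9, plus 2-hour gap → hour 11), so it starts at hour 11 and finishes at 11 + 6 = hour 17.
Conditioning needs all of pitching (finishes hour 17); lautering (finishes hour 8); the boil (finishes hour 9). That puts its earliest start at hour 17; it finishes at 17 + 7 = hour 24.
All tasks are finished once the last one completes. Finish times: Lautering at 8, The boil at 9, Pitching at 17, Conditioning at 24. The latest is hour 24.

24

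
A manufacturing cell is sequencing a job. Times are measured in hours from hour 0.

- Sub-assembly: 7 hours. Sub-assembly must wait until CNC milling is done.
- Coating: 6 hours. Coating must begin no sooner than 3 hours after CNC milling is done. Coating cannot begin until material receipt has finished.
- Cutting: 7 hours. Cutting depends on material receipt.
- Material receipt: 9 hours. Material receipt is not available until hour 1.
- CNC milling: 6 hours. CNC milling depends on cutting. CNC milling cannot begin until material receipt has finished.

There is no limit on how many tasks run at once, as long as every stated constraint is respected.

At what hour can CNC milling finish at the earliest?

23

Material receipt waits on its own release at hour 1, so it starts at hour 1 and finishes at 1 + 9 = hour 10.
Cutting cannot begin until material receipt (finishes hour 10). It runs from hour 10 to 10 + 7 = hour 17.
For CNC milling: cutting (finishes hour 17); material receipt (finishes hour 10). Taking the maximum gives a start of hour 17, and it finishes at 17 + 6 = hour 23.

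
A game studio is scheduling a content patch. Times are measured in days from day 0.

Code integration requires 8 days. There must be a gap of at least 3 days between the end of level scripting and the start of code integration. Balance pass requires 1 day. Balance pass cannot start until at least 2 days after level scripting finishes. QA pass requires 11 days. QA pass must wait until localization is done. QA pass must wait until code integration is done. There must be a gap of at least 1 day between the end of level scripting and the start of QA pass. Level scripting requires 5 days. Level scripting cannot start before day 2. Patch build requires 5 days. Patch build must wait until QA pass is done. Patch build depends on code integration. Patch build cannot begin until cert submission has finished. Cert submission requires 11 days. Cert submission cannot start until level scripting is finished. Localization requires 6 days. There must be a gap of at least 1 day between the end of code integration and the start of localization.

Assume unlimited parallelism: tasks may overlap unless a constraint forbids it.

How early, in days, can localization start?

19

After its own release at day 2, level scripting can start at day 2 and finishes at day 7.
After level scripting (finishes day 7, plus 3-day gap → day 10), code integration can start at day 10 and finishes at day 18.
Localization waits on code integration (finishes day 18, plus 1-day gap → day 19), so the earliest it can start is day 19.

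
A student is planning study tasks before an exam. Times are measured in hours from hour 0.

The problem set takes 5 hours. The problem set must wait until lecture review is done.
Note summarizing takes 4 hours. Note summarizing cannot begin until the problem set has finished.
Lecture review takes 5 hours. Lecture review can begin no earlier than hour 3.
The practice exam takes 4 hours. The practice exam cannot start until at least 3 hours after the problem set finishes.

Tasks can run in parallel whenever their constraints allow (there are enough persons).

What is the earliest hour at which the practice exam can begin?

16

Lecture review waits on its own release at hour 3, so it starts at hour 3 and finishes at 3 + 5 = hour 8.
After lecture review (finishes hour 8), the problem set can start at hour 8 and finishes at hour 13.
The practice exam waits on the problem set (finishes hour 13, plus 3-hour gap → hour 16), so the earliest it can start is hour 16.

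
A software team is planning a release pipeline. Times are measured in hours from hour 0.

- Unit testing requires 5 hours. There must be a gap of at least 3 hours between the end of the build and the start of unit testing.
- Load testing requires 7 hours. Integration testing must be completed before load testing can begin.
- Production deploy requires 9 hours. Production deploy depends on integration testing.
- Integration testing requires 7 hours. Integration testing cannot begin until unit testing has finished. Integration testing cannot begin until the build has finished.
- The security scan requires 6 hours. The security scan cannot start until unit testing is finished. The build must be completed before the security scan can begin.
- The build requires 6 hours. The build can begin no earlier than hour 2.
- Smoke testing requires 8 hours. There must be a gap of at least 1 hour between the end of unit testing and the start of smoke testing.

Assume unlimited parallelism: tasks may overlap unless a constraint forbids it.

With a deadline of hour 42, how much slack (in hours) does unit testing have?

10

After its own release at hour 2, the build can start at hour 2 and finishes at hour 8.
After the build (finishes hour 8, plus 3-hour gap → hour 11), unit testing can start at hour 11 and finishes at hour 16.

Working backward from the deadline:
Load testing has no dependents, so it just needs to finish by hour 42. Starting by 42 − 7 = hour 35 achieves that.
To finish by hour 42, production deploy (duration 9) must start no later than hour 33.
For integration testing: load testing (must start by hour 35); production deploy (must start by hour 33). The most restrictive is hour 33; with a 7-hour duration, integration testing must start by hour 26.
To finish by hour 42, the security scan (duration 6) must start no later than hour 36.
Smoke testing has no dependents, so it just needs to finish by hour 42. Starting by 42 − 8 = hour 34 achieves that.
Unit testing feeds integration testing (must start by hour 26); the security scan (must start by hour 36); smoke testing (must start by hour 34, minus 1-hour gap → hour 33). Taking the minimum, unit testing must finish by hour 26 and start by 26 − 5 = hour 21.
So unit testing can start as early as hour 11 and as late as hour 21, giving 21 − 11 = 10 hours of slack.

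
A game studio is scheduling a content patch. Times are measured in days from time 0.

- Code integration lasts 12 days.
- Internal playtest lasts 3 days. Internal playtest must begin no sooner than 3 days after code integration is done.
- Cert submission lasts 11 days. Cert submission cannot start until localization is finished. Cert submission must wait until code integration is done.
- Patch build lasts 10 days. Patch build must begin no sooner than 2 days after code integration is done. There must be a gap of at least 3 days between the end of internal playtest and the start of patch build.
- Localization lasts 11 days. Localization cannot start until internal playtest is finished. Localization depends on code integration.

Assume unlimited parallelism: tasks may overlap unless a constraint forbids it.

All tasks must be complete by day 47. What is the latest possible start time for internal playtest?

22

To finish by day 47, cert submission (duration 11) must start no later than day 36.
Localization has to be done before cert submission (must start by day 36). That means finishing by day 36, i.e. starting by 36 − 11 = day 25.
Patch build must finish by day 47; it takes 10 days, so it must start by 47 − 10 = day 37.
Internal playtest must finish in time for localization (must start by day 25); patch build (must start by day 37, minus 3-day gap → day 34). The tightest is day 25, so internal playtest must start by 25 − 3 = day 22.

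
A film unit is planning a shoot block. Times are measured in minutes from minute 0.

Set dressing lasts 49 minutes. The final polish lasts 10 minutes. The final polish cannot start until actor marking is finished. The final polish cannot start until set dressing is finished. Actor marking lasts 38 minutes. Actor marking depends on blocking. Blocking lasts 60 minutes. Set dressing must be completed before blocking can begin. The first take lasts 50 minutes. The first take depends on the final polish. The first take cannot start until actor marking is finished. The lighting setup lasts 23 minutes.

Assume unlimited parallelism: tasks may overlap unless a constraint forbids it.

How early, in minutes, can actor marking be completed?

147

Set dressing can start immediately at minute 0; it finishes at minute 49.
Blocking cannot begin until set dressing (finishes minute 49). It runs from minute 49 to 49 + 60 = minute 109.
Actor marking cannot begin until blocking (finishes minute 109). It runs from minute 109 to 109 + 38 = minute 147.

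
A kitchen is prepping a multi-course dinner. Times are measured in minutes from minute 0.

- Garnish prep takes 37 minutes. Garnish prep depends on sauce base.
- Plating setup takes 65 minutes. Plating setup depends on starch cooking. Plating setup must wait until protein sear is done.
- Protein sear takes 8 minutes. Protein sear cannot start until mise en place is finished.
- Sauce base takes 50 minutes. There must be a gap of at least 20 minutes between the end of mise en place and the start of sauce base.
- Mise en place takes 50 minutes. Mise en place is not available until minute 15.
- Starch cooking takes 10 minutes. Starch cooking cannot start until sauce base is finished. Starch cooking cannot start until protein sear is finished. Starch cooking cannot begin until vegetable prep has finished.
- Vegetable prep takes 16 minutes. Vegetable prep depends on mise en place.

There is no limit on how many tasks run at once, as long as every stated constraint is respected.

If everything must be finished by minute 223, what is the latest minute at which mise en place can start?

Plating setup has no dependents, so it just needs to finish by minute 223. Starting by 223 − 65 = minute 158 achieves that.
Starch cooking has to be done before plating setup (must start by minute 158). That means finishing by minute 158, i.e. starting by 158 − 10 = minute 148.
To finish by minute 223, garnish prep (duration 37) must start no later than minute 186.
For sauce base: starch cooking (must start by minute 148); garnish prep (must start by minute 186). The most restrictive is minute 148; with a 50-minute duration, sauce base must start by minute 98.
For protein sear: starch cooking (must start by minute 148); plating setup (must start by minute 158). The most restrictive is minute 148; with an 8-minute duration, protein sear must start by minute 140.
Since starch cooking (must start by minute 148) depends on it, vegetable prep must finish by minute 148. Backing off its 16-minute duration gives a latest start of minute 132.
Mise en place feeds sauce base (must start by minute 98, minus 20-minute gap → minute 78); protein sear (must start by minute 140); vegetable prep (must start by minute 132). Taking the minimum, mise en place must finish by minute 78 and start by 78 − 50 = minute 28.

28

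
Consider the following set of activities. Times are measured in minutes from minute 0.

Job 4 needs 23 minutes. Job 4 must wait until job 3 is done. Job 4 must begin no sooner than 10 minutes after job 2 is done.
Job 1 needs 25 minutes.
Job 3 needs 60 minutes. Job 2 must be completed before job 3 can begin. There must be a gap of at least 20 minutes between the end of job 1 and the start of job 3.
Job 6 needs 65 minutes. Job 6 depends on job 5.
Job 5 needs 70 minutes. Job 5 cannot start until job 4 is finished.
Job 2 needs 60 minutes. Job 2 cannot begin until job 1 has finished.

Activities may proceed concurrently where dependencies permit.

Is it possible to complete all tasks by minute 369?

Nothing blocks job 1, so it runs from minute 0 to minute 25.
Job 2 cannot begin until job 1 (finishes minute 25). It runs from minute 25 to 25 + 60 = minute 85.
Job 3 cannot start until job 2 (finishes minute 85); job 1 (finishes minute 25, plus 20-minute gap → minute 45). The controlling bound is minute 85, so job 3 finishes at 85 + 60 = minute 145.
Job 4 needs all of job 3 (finishes minute 145); job 2 (finishes minute 85, plus 10-minute gap → minute 95). That puts its earliest start at minute 145; it finishes at 145 + 23 = minute 168.
Job 5 cannot begin until job 4 (finishes minute 168). It runs from minute 168 to 168 + 70 = minute 238.
After job 5 (finishes minute 238), job 6 can start at minute 238 and finishes at minute 303.
Every task is finished by minute 303, which is no later than the deadline of 369, so the schedule is feasible.

Yes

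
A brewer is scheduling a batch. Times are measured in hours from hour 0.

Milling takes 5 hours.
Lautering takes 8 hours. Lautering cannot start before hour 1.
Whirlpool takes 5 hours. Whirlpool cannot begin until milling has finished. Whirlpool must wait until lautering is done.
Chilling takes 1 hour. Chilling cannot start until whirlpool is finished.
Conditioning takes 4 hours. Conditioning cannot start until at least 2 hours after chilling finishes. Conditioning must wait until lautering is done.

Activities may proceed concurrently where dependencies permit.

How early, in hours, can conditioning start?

17

Lautering cannot begin until its own release at hour 1. It runs from hour 1 to 1 + 8 = hour 9.
Milling has no prerequisites, so it starts at hour 0 and finishes at hour 5.
Whirlpool has to wait for milling (finishes hour 5); lautering (finishes hour 9). The latest of these is hour 9, so whirlpool runs hour 9 to 9 + 5 = hour 14.
Chilling cannot begin until whirlpool (finishes hour 14). It runs from hour 14 to 14 + 1 = hour 15.
Conditioning waits on chilling (finishes hour 15, plus 2-hour gap → hour 17); lautering (finishes hour 9). The latest of these is hour 17, which is the earliest conditioning can start.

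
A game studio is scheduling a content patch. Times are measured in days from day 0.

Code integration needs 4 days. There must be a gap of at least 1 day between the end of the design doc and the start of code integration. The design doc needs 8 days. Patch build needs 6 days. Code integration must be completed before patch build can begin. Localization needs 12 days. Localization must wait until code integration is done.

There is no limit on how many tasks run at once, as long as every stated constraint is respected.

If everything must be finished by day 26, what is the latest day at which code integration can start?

Nothing follows localization; the deadline of day 26 is its only limit. It must start by 26 − 12 = day 14.
Patch build has no dependents, so it just needs to finish by day 26. Starting by 26 − 6 = day 20 achieves that.
Code integration must finish in time for localization (must start by day 14); patch build (must start by day 20). The tightest is day 14, so code integration must start by 14 − 4 = day 10.

10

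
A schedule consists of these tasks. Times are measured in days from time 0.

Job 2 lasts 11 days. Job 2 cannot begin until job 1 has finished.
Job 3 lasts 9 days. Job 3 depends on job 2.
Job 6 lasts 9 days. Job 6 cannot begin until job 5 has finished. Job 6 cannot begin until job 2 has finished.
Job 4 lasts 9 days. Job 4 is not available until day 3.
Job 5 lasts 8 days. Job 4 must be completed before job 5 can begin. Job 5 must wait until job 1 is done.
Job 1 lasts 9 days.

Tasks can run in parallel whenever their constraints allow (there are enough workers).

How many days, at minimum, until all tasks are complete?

29

After its own release at day 3, job 4 can start at day 3 and finishes at day 12.
Nothing blocks job 1, so it runs from day 0 to day 9.
Job 5 has to wait for job 4 (finishes day 12); job 1 (finishes day 9). The latest of these is day 12, so job 5 runs day 12 to 12 + 8 = day 20.
Job 2 cannot begin until job 1 (finishes day 9). It runs from day 9 to 9 + 11 = day 20.
Job 6 has to wait for job 5 (finishes day 20); job 2 (finishes day 20). The latest of these is day 20, so job 6 runs day 20 to 20 + 9 = day 29.
Job 3 waits on job 2 (finishes day 20), so it starts at day 20 and finishes at 20 + 9 = day 29.
All tasks are finished once the last one completes. Finish times: Job 1 at 9, Job 2 at 20, Job 3 at 29, Job 4 at 12, Job 5 at 20, Job 6 at 29. The latest is day 29.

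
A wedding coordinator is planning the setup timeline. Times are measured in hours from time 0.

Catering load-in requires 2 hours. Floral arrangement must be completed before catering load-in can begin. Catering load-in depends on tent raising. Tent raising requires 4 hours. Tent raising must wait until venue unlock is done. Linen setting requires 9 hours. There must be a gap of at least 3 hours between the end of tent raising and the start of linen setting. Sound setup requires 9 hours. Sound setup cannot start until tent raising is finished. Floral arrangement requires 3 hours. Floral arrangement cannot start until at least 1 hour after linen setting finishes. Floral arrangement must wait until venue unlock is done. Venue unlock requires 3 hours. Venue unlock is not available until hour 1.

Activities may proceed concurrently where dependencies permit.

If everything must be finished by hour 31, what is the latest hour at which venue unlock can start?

6

Catering load-in must finish by hour 31; it takes 2 hours, so it must start by 31 − 2 = hour 29.
Floral arrangement feeds into catering load-in (must start by hour 29); so floral arrangement must finish by hour 29 and therefore start by hour 26.
Since floral arrangement (must start by hour 26, minus 1-hour gap → hour 25) depends on it, linen setting must finish by hour 25. Backing off its 9-hour duration gives a latest start of hour 16.
To finish by hour 31, sound setup (duration 9) must start no later than hour 22.
For tent raising: linen setting (must start by hour 16, minus 3-hour gap → hour 13); sound setup (must start by hour 22); catering load-in (must start by hour 29). The most restrictive is hour 13; with a 4-hour duration, tent raising must start by hour 9.
Venue unlock has several dependents: tent raising (must start by hour 9); floral arrangement (must start by hour 26). The earliest of those limits is hour 9, so venue unlock must start by 9 − 3 = hour 6.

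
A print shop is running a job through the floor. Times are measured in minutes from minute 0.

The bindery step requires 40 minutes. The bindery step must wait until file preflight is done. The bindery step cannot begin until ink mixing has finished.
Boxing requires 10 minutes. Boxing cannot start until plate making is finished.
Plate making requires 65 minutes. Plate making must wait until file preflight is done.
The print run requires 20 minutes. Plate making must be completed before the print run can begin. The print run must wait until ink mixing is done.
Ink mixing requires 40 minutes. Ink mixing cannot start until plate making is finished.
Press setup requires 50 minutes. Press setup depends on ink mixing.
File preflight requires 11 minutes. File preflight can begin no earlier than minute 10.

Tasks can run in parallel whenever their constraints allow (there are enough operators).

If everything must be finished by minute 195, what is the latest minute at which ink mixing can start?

105

Press setup has no dependents, so it just needs to finish by minute 195. Starting by 195 − 50 = minute 145 achieves that.
Nothing follows the print run; the deadline of minute 195 is its only limit. It must start by 195 − 20 = minute 175.
The bindery step must finish by minute 195; it takes 40 minutes, so it must start by 195 − 40 = minute 155.
For ink mixing: press setup (must start by minute 145); the print run (must start by minute 175); the bindery step (must start by minute 155). The most restrictive is minute 145; with a 40-minute duration, ink mixing must start by minute 105.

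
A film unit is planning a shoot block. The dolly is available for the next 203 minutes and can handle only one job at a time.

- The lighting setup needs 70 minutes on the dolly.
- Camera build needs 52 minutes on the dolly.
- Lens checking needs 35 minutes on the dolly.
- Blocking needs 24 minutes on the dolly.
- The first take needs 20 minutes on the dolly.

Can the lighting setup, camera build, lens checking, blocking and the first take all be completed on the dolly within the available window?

Running back to back, the jobs need 70 + 52 + 35 + 24 + 20 = 201 minutes on the dolly.
Since 201 ≤ 203, they fit within the window.

Yes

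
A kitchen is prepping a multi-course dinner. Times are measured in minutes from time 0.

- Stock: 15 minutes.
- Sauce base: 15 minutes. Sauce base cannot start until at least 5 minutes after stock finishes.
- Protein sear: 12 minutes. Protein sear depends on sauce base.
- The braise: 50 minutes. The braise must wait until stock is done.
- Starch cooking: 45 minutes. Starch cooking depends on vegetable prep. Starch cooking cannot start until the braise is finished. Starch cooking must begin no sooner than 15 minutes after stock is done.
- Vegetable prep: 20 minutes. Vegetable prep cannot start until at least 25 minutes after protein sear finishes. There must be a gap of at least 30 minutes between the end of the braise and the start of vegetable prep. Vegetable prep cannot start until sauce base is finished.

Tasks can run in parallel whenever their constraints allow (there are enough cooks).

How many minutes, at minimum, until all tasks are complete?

Stock can start immediately at minute 0; it finishes at minute 15.
The braise waits on stock (finishes minute 15), so it starts at minute 15 and finishes at 15 + 50 = minute 65.
Sauce base waits on stock (finishes minute 15, plus 5-minute gap → minute 20), so it starts at minute 20 and finishes at 20 + 15 = minute 35.
Protein sear waits on sauce base (finishes minute 35), so it starts at minute 35 and finishes at 35 + 12 = minute 47.
For vegetable prep: protein sear (finishes minute 47, plus 25-minute gap → minute 72); the braise (finishes minute 65, plus 30-minute gap → minute 95); sauce base (finishes minute 35). Taking the maximum gives a start of minute 95, and it finishes at 95 + 20 = minute 115.
Starch cooking needs all of vegetable prep (finishes minute 115); the braise (finishes minute 65); stock (finishes minute 15, plus 15-minute gap → minute 30). That puts its earliest start at minute 115; it finishes at 115 + 45 = minute 160.
All tasks are finished once the last one completes. Finish times: Stock at 15, Sauce base at 35, The braise at 65, Protein sear at 47, Vegetable prep at 115, Starch cooking at 160. The latest is minute 160.

160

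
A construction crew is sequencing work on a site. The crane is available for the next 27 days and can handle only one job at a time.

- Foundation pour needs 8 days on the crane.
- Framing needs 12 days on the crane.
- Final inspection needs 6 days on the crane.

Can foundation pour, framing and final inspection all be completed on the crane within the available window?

Yes

Running back to back, the jobs need 8 + 12 + 6 = 26 days on the crane.
Since 26 ≤ 27, they fit within the window.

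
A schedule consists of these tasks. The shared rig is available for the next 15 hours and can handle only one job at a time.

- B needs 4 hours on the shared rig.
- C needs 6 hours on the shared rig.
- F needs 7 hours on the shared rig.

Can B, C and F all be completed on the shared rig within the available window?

No

Running back to back, the jobs need 4 + 6 + 7 = 17 hours on the shared rig.
Since 17 > 15, they cannot all fit.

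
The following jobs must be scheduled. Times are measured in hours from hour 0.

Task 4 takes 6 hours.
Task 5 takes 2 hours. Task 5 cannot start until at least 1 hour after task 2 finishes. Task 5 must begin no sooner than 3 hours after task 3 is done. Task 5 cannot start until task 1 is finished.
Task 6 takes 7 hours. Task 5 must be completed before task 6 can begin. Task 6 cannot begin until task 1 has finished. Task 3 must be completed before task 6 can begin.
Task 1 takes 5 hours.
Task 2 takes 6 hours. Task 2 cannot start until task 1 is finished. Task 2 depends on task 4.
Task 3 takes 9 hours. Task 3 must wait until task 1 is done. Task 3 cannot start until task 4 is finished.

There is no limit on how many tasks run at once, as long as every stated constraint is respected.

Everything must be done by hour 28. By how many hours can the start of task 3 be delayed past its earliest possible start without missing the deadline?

1

Task 4 has no prerequisites, so it starts at hour 0 and finishes at hour 6.
Task 1 has no prerequisites, so it starts at hour 0 and finishes at hour 5.
Task 3 cannot start until task 1 (finishes hour 5); task 4 (finishes hour 6). The controlling bound is hour 6, so task 3 finishes at 6 + 9 = hour 15.

Working backward from the deadline:
To finish by hour 28, task 6 (duration 7) must start no later than hour 21.
Task 5 must finish before task 6 (must start by hour 21). With a 2-hour duration, task 5 must start by 21 − 2 = hour 19.
Task 3 feeds task 5 (must start by hour 19, minus 3-hour gap → hour 16); task 6 (must start by hour 21). Taking the minimum, task 3 must finish by hour 16 and start by 16 − 9 = hour 7.
So task 3 can start as early as hour 6 and as late as hour 7, giving 7 − 6 = 1 hour of slack.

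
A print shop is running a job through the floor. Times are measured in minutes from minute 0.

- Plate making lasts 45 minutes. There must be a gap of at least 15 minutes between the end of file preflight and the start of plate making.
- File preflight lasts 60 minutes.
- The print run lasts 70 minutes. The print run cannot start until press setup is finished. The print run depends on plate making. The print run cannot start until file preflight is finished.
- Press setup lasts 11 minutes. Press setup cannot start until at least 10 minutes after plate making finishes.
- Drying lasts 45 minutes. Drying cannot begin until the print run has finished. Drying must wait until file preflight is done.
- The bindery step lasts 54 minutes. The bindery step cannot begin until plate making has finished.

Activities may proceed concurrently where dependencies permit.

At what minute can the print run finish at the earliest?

File preflight can start immediately at minute 0; it finishes at minute 60.
Plate making cannot begin until file preflight (finishes minute 60, plus 15-minute gap → minute 75). It runs from minute 75 to 75 + 45 = minute 120.
Press setup cannot begin until plate making (finishes minute 120, plus 10-minute gap → minute 130). It runs from minute 130 to 130 + 11 = minute 141.
The print run needs all of press setup (finishes minute 141); plate making (finishes minute 120); file preflight (finishes minute 60). That puts its earliest start at minute 141; it finishes at 141 + 70 = minute 211.

211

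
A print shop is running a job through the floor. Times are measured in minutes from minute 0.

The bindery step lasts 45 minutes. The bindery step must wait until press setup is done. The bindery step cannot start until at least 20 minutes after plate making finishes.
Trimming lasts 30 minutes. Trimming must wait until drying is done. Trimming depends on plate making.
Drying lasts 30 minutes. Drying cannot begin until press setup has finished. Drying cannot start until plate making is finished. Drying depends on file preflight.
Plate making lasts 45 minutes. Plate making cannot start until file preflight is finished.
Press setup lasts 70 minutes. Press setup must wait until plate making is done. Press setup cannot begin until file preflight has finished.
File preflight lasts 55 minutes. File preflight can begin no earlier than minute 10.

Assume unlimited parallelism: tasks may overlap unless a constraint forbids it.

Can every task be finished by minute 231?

After its own release at minute 10, file preflight can start at minute 10 and finishes at minute 65.
Plate making cannot begin until file preflight (finishes minute 65). It runs from minute 65 to 65 + 45 = minute 110.
Press setup cannot start until plate making (finishes minute 110); file preflight (finishes minute 65). The controlling bound is minute 110, so press setup finishes at 110 + 70 = minute 180.
For the bindery step: press setup (finishes minute 180); plate making (finishes minute 110, plus 20-minute gap → minute 130). Taking the maximum gives a start of minute 180, and it finishes at 180 + 45 = minute 225.
Drying needs all of press setup (finishes minute 180); plate making (finishes minute 110); file preflight (finishes minute 65). That puts its earliest start at minute 180; it finishes at 180 + 30 = minute 210.
For trimming: drying (finishes minute 210); plate making (finishes minute 110). Taking the maximum gives a start of minute 210, and it finishes at 210 + 30 = minute 240.
The earliest everything can be done is minute 240, which is after the deadline of 231, so it is not possible.

No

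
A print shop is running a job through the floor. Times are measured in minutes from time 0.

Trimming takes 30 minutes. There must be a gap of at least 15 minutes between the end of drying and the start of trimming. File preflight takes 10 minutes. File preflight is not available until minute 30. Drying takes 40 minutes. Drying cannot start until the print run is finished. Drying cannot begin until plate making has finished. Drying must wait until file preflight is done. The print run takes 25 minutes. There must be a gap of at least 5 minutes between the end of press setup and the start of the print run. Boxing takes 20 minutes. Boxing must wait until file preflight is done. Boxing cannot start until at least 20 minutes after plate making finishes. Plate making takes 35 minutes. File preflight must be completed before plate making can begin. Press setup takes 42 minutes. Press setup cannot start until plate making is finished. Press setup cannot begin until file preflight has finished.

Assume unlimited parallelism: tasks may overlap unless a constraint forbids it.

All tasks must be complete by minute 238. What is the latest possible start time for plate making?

Trimming must finish by minute 238; it takes 30 minutes, so it must start by 238 − 30 = minute 208.
Drying feeds into trimming (must start by minute 208, minus 15-minute gap → minute 193); so drying must finish by minute 193 and therefore start by minute 153.
The print run feeds into drying (must start by minute 153); so the print run must finish by minute 153 and therefore start by minute 128.
Since the print run (must start by minute 128, minus 5-minute gap → minute 123) depends on it, press setup must finish by minute 123. Backing off its 42-minute duration gives a latest start of minute 81.
To finish by minute 238, boxing (duration 20) must start no later than minute 218.
Plate making has several dependents: press setup (must start by minute 81); drying (must start by minute 153); boxing (must start by minute 218, minus 20-minute gap → minute 198). The earliest of those limits is minute 81, so plate making must start by 81 − 35 = minute 46.

46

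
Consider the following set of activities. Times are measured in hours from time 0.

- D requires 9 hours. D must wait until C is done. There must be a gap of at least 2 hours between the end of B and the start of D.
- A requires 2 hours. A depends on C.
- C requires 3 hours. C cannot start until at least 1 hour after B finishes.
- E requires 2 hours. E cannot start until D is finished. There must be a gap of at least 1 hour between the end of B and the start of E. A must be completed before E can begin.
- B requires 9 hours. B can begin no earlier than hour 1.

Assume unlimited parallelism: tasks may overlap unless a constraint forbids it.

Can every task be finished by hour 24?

No

B waits on its own release at hour 1, so it starts at hour 1 and finishes at 1 + 9 = hour 10.
C waits on B (finishes hour 10, plus 1-hour gap → hour 11), so it starts at hour 11 and finishes at 11 + 3 = hour 14.
D cannot start until C (finishes hour 14); B (finishes hour 10, plus 2-hour gap → hour 12). The controlling bound is hour 14, so D finishes at 14 + 9 = hour 23.
After C (finishes hour 14), A can start at hour 14 and finishes at hour 16.
E has to wait for D (finishes hour 23); B (finishes hour 10, plus 1-hour gap → hour 11); A (finishes hour 16). The latest of these is hour 23, so E runs hour 23 to 23 + 2 = hour 25.
The earliest everything can be done is hour 25, which is after the deadline of 24, so it is not possible.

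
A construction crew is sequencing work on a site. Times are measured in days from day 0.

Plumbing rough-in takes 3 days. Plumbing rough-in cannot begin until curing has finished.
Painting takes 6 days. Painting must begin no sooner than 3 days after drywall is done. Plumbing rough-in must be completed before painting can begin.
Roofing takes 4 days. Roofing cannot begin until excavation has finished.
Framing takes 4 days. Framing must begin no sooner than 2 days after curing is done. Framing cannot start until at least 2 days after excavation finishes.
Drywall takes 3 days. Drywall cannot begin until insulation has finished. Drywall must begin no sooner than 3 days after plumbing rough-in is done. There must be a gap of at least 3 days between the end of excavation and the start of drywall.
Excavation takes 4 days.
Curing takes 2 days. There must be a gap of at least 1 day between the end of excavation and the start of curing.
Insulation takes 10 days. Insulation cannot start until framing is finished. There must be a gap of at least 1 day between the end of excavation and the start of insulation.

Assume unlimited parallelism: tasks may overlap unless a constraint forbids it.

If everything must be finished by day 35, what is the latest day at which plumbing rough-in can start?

Painting has no dependents, so it just needs to finish by day 35. Starting by 35 − 6 = day 29 achieves that.
Since painting (must start by day 29, minus 3-day gap → day 26) depends on it, drywall must finish by day 26. Backing off its 3-day duration gives a latest start of day 23.
Plumbing rough-in feeds drywall (must start by day 23, minus 3-day gap → day 20); painting (must start by day 29). Taking the minimum, plumbing rough-in must finish by day 20 and start by 20 − 3 = day 17.

17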